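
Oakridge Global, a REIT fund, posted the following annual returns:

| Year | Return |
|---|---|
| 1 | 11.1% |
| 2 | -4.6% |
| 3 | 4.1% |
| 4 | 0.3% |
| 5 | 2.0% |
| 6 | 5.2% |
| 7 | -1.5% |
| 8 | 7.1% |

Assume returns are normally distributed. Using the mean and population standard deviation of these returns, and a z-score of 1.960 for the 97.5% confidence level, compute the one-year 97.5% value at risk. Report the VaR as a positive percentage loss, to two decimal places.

Mean return μ = 23.70 / 8 = 2.9625%
Population std dev = √[174.7588 / 8] = 4.6738%
VaR = −(μ − z·σ) = −(2.9625 − 1.960 × 4.6738) = −(-6.1981) = 6.1981%

6.20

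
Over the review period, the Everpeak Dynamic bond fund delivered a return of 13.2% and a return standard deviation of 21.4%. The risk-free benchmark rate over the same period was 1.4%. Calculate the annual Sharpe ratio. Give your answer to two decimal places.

0.55

Sharpe = (Rp − Rf) / σp = (13.2% − 1.4%) / 21.4% = 11.80% / 21.4% = 0.5514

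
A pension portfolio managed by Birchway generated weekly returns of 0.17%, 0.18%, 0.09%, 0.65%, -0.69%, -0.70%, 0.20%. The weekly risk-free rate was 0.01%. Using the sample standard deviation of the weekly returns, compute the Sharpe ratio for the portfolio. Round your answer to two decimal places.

-0.05

r̄ = (0.17 + 0.18 + 0.09 + 0.65 − 0.69 − 0.7 + 0.2) / 7 = -0.100 / 7 = -0.0143%
Sample std dev = √[1.4966 / 6] = 0.4994%
Sharpe = (r̄ − rf) / σ = (-0.0143 − 0.01) / 0.4994 = -0.0243 / 0.4994 = -0.0487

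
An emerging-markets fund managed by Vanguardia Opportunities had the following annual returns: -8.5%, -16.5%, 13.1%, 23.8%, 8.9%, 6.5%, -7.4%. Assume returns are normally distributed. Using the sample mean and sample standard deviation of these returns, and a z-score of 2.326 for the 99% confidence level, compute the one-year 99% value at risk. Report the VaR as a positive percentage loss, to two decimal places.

30.08

Mean return μ = 19.90 / 7 = 2.8429%
Sample σ = √[Σ(r − μ)² / 6] = √[1202.1971 / 6] = √200.3662 = 14.1551%
VaR = −(μ − z·σ) = −(2.8429 − 2.326 × 14.1551) = −(-30.0819) = 30.0819%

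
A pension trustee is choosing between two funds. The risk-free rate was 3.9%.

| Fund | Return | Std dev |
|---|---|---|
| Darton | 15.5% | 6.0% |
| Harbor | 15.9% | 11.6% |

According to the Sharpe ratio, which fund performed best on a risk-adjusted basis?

Darton: Sharpe ratio = (15.5% − 3.9%) / 6.0% = 1.933
Harbor: Sharpe ratio = (15.9% − 3.9%) / 11.6% = 1.034
Highest: Darton (1.933).

Darton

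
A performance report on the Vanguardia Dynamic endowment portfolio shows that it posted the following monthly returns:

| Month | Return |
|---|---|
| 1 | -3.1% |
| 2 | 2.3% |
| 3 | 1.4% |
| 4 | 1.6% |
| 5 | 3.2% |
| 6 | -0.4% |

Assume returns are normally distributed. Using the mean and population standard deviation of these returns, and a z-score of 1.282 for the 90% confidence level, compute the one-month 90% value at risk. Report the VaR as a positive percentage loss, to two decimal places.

1.82

Mean return r̄ = 5.00 / 6 = 0.8333%
Population std dev = √[25.6533 / 6] = 2.0677%
VaR = −(r̄ − z·σ) = −(0.8333 − 1.282 × 2.0677) = −(-1.8175) = 1.8175%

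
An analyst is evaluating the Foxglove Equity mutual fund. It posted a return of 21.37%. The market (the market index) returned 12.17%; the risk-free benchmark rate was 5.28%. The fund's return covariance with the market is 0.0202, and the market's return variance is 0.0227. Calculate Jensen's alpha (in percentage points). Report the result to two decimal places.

β = Cov / Var = 0.0202 / 0.0227 = 0.8899
E[R] = Rf + β(Rm − Rf) = 5.28% + 0.8899 × (12.17% − 5.28%) = 11.4114%
α = Rp − E[R] = 21.37% − 11.4114% = 9.9586

9.96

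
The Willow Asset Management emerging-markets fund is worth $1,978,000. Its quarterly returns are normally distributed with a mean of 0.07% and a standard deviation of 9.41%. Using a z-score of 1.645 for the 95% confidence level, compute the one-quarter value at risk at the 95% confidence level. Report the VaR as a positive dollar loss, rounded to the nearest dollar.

$304,799

Return at the 95% tail: μ − z·σ = 0.07% − 1.645 × 9.41% = 0.07 − 15.47945 = -15.40945%
VaR = −(-15.40945%) × $1,978,000 = 15.40945% × $1,978,000 = $304,799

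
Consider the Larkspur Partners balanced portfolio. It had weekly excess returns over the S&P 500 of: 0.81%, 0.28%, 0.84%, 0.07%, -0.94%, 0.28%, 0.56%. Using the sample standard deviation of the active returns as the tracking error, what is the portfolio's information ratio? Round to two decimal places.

μ = (0.81 + 0.28 + 0.84 + 0.07 − 0.94 + 0.28 + 0.56) / 7 = 1.900 / 7 = 0.2714%
Sample σ = √[Σ(r − μ)² / 6] = √[2.2049 / 6] = √0.3675 = 0.6062%
IR = μ / tracking error = 0.2714 / 0.6062 = 0.4477

0.45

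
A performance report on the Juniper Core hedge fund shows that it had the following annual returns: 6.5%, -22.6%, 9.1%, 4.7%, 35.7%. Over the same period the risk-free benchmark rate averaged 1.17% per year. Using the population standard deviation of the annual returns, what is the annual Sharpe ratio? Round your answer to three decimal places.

0.298

r̄ = (6.5 − 22.6 + 9.1 + 4.7 + 35.7) / 5 = 6.6800%
Population std dev = √[1709.2880 / 5] = 18.4894%
Sharpe = (r̄ − rf) / σ = (6.6800 − 1.17) / 18.4894 = 5.5100 / 18.4894 = 0.2980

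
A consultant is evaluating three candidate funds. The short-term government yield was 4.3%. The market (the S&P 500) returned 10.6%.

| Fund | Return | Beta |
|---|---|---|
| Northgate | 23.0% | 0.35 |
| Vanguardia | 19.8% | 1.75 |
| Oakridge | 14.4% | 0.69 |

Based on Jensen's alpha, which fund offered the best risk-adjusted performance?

Northgate

Northgate: α = 23.0% − [4.3% + 0.35 × (10.6% − 4.3%)] = 16.495
Vanguardia: α = 19.8% − [4.3% + 1.75 × (10.6% − 4.3%)] = 4.475
Oakridge: α = 14.4% − [4.3% + 0.69 × (10.6% − 4.3%)] = 5.753
Highest: Northgate (16.495).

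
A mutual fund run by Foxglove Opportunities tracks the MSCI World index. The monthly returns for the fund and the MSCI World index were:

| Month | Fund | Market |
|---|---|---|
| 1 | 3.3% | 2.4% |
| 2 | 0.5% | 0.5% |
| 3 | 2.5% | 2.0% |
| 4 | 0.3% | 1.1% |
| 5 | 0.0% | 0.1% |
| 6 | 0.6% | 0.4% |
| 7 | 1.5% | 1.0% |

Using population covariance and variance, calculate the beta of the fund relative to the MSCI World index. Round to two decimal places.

1.36

r̄p = 1.2429%,  r̄m = 1.0714%
Cov = Σ(rp − r̄p)(rm − r̄m) / 7 = 0.8455
Var(rm) = Σ(rm − r̄m)² / 7 = 0.6220
β = Cov / Var = 0.8455 / 0.6220 = 1.3593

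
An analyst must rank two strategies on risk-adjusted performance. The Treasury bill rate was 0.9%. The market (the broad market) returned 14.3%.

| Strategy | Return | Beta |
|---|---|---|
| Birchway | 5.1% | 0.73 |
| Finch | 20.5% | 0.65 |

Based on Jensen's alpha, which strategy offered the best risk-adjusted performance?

Birchway: α = 5.1% − [0.9% + 0.73 × (14.3% − 0.9%)] = -5.582
Finch: α = 20.5% − [0.9% + 0.65 × (14.3% − 0.9%)] = 10.890
Highest: Finch (10.890).

Finch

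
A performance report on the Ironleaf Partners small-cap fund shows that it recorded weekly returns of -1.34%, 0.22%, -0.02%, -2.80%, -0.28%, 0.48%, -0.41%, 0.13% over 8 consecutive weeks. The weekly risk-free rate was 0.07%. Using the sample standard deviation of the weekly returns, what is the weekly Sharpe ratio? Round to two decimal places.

r̄ = (-1.34 + 0.22 − 0.02 − 2.8 − 0.28 + 0.48 − 0.41 + 0.13) / 8 = -4.020 / 8 = -0.5025%
Sample std dev = √[8.1582 / 7] = 1.0796%
Sharpe = (r̄ − rf) / σ = (-0.5025 − 0.07) / 1.0796 = -0.5725 / 1.0796 = -0.5303

-0.53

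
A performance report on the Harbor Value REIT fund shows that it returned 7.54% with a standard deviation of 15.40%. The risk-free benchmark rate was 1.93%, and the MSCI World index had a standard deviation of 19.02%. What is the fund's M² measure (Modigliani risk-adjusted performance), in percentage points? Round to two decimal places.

Sharpe = (Rp − Rf) / σp = (7.54% − 1.93%) / 15.40% = 0.3643
M² = Rf + Sharpe × σm = 1.93% + 0.3643 × 19.02% = 8.8590%

8.86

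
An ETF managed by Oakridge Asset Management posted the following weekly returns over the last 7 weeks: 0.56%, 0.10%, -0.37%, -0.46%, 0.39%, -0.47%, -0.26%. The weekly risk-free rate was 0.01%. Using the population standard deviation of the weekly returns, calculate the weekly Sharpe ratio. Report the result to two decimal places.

-0.21

μ = (0.56 + 0.1 − 0.37 − 0.46 + 0.39 − 0.47 − 0.26) / 7 = -0.0729%
Σ(r − μ)² = (0.56 − (-0.0729))² + (0.1 − (-0.0729))² + … = 1.0755
σ = √[1.0755 / 7] = 0.3920%
Sharpe = (μ − rf) / σ = (-0.0729 − 0.01) / 0.3920 = -0.0829 / 0.3920 = -0.2115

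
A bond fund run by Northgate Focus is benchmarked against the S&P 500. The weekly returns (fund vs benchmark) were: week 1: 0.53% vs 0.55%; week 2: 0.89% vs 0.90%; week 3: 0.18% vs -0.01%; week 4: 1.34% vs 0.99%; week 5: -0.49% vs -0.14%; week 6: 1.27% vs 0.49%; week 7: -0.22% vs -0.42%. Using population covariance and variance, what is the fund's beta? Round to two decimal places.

r̄p = 0.5000%,  r̄m = 0.3371%
Cov = Σ(rp − r̄p)(rm − r̄m) / 7 = 0.2887
Var(rm) = Σ(rm − r̄m)² / 7 = 0.2476
β = Cov / Var = 0.2887 / 0.2476 = 1.1660

1.17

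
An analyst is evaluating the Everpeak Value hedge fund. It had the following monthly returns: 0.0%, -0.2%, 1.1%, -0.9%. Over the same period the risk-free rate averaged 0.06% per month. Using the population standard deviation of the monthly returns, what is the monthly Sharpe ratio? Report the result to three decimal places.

r̄ = (0 − 0.2 + 1.1 − 0.9) / 4 = 0.0000%
Σ(r − r̄)² = 2.0600; population σ = √(2.0600/4) = 0.7176%
Sharpe = (r̄ − rf) / σ = (0.0000 − 0.06) / 0.7176 = -0.0600 / 0.7176 = -0.0836

-0.084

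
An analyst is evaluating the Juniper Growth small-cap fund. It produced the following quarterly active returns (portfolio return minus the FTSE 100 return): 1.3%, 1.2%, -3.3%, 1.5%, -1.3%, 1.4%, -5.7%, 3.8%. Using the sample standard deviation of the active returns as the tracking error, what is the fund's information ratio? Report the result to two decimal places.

r̄ = (1.3 + 1.2 − 3.3 + 1.5 − 1.3 + 1.4 − 5.7 + 3.8) / 8 = -1.10 / 8 = -0.1375%
Sample std dev = √[66.6988 / 7] = 3.0868%
IR = r̄ / tracking error = -0.1375 / 3.0868 = -0.0445

-0.04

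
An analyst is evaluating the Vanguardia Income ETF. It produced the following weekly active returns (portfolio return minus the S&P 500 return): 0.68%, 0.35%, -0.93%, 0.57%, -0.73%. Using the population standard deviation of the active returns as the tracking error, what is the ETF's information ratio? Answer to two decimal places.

Mean return r̄ = -0.060 / 5 = -0.0120%
Σ(r − r̄)² = (0.68 − (-0.0120))² + (0.35 − (-0.0120))² + (-0.93 − (-0.0120))² + … = 2.3069
σ = √[2.3069 / 5] = 0.6792%
IR = r̄ / tracking error = -0.0120 / 0.6792 = -0.0177

-0.02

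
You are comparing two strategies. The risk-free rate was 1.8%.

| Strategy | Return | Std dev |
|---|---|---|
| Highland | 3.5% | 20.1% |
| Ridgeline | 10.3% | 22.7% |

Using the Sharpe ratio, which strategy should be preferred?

Ridgeline

Highland: Sharpe ratio = (3.5% − 1.8%) / 20.1% = 0.085
Ridgeline: Sharpe ratio = (10.3% − 1.8%) / 22.7% = 0.374
Highest: Ridgeline (0.374).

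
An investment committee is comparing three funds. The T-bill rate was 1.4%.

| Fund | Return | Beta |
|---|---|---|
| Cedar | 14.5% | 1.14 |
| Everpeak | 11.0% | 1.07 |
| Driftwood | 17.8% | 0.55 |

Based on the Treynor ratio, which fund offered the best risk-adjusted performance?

Cedar: Treynor = (14.5% − 1.4%) / 1.14 = 11.491
Everpeak: Treynor = (11.0% − 1.4%) / 1.07 = 8.972
Driftwood: Treynor = (17.8% − 1.4%) / 0.55 = 29.818
Highest: Driftwood (29.818).

Driftwood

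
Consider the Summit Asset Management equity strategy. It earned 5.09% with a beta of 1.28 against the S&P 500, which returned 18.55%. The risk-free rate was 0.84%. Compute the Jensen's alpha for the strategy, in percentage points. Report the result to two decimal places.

-18.42

CAPM expected return = Rf + β(Rm − Rf) = 0.84% + 1.28 × (18.55% − 0.84%) = 0.84 + 1.28 × 17.71 = 23.5088%
Jensen's α = Rp − E[R] = 5.09% − 23.5088% = -18.4188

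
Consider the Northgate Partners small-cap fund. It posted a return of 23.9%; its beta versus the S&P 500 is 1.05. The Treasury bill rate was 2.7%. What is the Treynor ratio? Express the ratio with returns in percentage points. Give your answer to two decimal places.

Treynor = (Rp − Rf) / β = (23.9% − 2.7%) / 1.05 = 21.20 / 1.05 = 20.1905

20.19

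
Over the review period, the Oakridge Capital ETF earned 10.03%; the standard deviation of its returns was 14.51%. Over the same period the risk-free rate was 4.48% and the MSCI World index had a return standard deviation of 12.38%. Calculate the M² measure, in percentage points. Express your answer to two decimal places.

Sharpe = (Rp − Rf) / σp = (10.03% − 4.48%) / 14.51% = 0.3825
M² = Rf + Sharpe × σm = 4.48% + 0.3825 × 12.38% = 9.2154%

9.22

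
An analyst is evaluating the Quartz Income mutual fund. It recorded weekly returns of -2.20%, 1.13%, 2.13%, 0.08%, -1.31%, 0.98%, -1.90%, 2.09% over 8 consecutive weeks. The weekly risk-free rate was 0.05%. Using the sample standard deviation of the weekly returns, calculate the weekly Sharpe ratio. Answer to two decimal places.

0.04

Mean return r̄ = 1.000 / 8 = 0.1250%
Σ(r − r̄)² = 21.1898; sample σ = √(21.1898/7) = 1.7399%
Sharpe = (r̄ − rf) / σ = (0.1250 − 0.05) / 1.7399 = 0.0750 / 1.7399 = 0.0431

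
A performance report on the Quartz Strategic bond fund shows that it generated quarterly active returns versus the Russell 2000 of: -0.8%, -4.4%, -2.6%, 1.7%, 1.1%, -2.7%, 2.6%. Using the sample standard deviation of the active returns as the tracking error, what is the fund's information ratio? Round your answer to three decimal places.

μ = (-0.8 − 4.4 − 2.6 + 1.7 + 1.1 − 2.7 + 2.6) / 7 = -0.7286%
Σ(r − μ)² = 41.1943; sample σ = √(41.1943/6) = 2.6203%
IR = μ / tracking error = -0.7286 / 2.6203 = -0.2781

-0.278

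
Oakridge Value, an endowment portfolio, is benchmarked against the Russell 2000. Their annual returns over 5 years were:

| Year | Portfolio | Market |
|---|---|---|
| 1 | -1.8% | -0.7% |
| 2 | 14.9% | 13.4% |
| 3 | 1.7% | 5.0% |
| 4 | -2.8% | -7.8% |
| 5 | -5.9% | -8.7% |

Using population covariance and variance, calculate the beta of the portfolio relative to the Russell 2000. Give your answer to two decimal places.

r̄p = 1.2200%,  r̄m = 0.2400%
Cov = Σ(rp − r̄p)(rm − r̄m) / 5 = 56.2252
Var(rm) = Σ(rm − r̄m)² / 5 = 68.2584
β = Cov / Var = 56.2252 / 68.2584 = 0.8237

0.82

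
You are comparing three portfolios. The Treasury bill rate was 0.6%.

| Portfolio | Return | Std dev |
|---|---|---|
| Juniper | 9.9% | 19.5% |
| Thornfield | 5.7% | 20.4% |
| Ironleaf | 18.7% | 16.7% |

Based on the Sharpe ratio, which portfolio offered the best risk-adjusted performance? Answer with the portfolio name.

Ironleaf

Juniper: Sharpe ratio = (9.9% − 0.6%) / 19.5% = 0.477
Thornfield: Sharpe ratio = (5.7% − 0.6%) / 20.4% = 0.250
Ironleaf: Sharpe ratio = (18.7% − 0.6%) / 16.7% = 1.084
Highest: Ironleaf (1.084).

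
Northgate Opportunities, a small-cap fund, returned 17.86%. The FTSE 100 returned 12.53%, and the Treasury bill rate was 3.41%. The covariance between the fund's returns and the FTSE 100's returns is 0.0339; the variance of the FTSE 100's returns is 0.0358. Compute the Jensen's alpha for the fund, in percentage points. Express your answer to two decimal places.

β = Cov / Var = 0.0339 / 0.0358 = 0.9469
E[R] = Rf + β(Rm − Rf) = 3.41% + 0.9469 × (12.53% − 3.41%) = 12.0457%
α = Rp − E[R] = 17.86% − 12.0457% = 5.8143

5.81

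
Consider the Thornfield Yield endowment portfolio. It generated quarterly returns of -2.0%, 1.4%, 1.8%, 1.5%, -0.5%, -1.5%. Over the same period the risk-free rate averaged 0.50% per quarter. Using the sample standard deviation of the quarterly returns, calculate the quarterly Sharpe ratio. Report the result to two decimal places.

-0.23

r̄ = (-2 + 1.4 + 1.8 + 1.5 − 0.5 − 1.5) / 6 = 0.70 / 6 = 0.1167%
Sample σ = √[Σ(r − r̄)² / 5] = √[13.8683 / 5] = √2.7737 = 1.6654%
Sharpe = (r̄ − rf) / σ = (0.1167 − 0.5) / 1.6654 = -0.3833 / 1.6654 = -0.2302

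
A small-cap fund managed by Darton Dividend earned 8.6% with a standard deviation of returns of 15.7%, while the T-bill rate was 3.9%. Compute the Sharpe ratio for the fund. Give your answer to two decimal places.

Sharpe = (Rp − Rf) / σp = (8.6% − 3.9%) / 15.7% = 4.70% / 15.7% = 0.2994

0.30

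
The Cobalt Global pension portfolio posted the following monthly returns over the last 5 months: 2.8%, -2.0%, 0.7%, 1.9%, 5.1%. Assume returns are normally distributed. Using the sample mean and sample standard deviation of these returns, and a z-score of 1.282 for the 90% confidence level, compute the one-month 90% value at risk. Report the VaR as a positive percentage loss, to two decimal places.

μ = (2.8 − 2 + 0.7 + 1.9 + 5.1) / 5 = 1.7000%
Sample σ = √[Σ(r − μ)² / 4] = √[27.5000 / 4] = √6.8750 = 2.6220%
VaR = −(μ − z·σ) = −(1.7000 − 1.282 × 2.6220) = −(-1.6614) = 1.6614%

1.66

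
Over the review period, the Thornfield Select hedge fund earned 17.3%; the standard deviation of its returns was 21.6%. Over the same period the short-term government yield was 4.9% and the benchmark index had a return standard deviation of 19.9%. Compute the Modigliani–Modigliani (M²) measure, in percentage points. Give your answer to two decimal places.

16.32

Sharpe = (Rp − Rf) / σp = (17.3% − 4.9%) / 21.6% = 0.5741
M² = Rf + Sharpe × σm = 4.9% + 0.5741 × 19.9% = 16.3246%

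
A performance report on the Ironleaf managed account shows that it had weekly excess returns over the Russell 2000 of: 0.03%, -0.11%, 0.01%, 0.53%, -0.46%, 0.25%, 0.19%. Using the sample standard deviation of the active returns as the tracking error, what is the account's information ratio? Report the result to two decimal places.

r̄ = (0.03 − 0.11 + 0.01 + 0.53 − 0.46 + 0.25 + 0.19) / 7 = 0.440 / 7 = 0.0629%
Sample std dev = √[0.5765 / 6] = 0.3100%
IR = r̄ / tracking error = 0.0629 / 0.3100 = 0.2029

0.20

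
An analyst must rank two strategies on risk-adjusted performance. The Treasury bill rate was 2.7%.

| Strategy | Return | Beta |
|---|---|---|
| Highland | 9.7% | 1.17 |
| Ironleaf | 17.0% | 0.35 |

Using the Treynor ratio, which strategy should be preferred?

Ironleaf

Highland: Treynor = (9.7% − 2.7%) / 1.17 = 5.983
Ironleaf: Treynor = (17.0% − 2.7%) / 0.35 = 40.857
Highest: Ironleaf (40.857).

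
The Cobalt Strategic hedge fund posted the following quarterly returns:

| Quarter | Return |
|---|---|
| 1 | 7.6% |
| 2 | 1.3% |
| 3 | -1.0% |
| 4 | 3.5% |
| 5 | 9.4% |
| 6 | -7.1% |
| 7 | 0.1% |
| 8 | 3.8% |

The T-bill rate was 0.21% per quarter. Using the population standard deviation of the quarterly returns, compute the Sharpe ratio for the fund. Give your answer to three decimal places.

0.411

Mean return μ = 17.60 / 8 = 2.2000%
Population std dev = √[187.2000 / 8] = 4.8374%
Sharpe = (μ − rf) / σ = (2.2000 − 0.21) / 4.8374 = 1.9900 / 4.8374 = 0.4114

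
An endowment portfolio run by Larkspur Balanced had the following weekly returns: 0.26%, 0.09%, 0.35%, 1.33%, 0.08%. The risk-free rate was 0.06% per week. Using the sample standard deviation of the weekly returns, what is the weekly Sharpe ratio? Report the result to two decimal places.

0.70

Mean return μ = 2.110 / 5 = 0.4220%
Sample std dev = √[1.0831 / 4] = 0.5204%
Sharpe = (μ − rf) / σ = (0.4220 − 0.06) / 0.5204 = 0.3620 / 0.5204 = 0.6956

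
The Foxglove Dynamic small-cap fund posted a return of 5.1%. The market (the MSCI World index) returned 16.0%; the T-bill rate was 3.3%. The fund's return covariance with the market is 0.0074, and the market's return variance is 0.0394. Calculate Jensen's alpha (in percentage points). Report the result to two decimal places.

β = Cov / Var = 0.0074 / 0.0394 = 0.1878
E[R] = Rf + β(Rm − Rf) = 3.3% + 0.1878 × (16.0% − 3.3%) = 5.6851%
α = Rp − E[R] = 5.1% − 5.6851% = -0.5851

-0.59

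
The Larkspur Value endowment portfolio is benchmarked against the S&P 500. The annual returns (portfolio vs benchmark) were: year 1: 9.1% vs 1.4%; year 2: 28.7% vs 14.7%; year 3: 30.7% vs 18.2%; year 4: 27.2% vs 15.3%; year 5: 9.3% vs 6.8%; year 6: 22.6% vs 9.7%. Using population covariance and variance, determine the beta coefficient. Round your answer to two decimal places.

r̄p = 21.2667%,  r̄m = 11.0167%
Cov = Σ(rp − r̄p)(rm − r̄m) / 6 = 47.7106
Var(rm) = Σ(rm − r̄m)² / 6 = 32.5847
β = Cov / Var = 47.7106 / 32.5847 = 1.4642

1.46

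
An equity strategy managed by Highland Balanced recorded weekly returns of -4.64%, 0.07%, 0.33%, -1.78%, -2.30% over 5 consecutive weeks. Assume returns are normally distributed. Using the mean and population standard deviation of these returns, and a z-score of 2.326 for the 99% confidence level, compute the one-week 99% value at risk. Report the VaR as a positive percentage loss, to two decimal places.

Mean return r̄ = -8.320 / 5 = -1.6640%
Σ(r − r̄)² = (-4.64 − (-1.6640))² + (0.07 − (-1.6640))² + (0.33 − (-1.6640))² + … = 16.2573
σ = √[16.2573 / 5] = 1.8032%
VaR = −(r̄ − z·σ) = −(-1.6640 − 2.326 × 1.8032) = −(-5.8582) = 5.8582%

5.86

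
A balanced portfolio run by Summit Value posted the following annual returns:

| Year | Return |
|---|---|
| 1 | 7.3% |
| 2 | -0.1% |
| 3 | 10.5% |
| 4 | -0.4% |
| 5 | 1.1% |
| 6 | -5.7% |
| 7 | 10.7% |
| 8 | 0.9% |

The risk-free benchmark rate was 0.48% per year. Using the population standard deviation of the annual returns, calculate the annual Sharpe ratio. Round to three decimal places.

0.468

r̄ = (7.3 − 0.1 + 10.5 − 0.4 + 1.1 − 5.7 + 10.7 + 0.9) / 8 = 3.0375%
Σ(r − r̄)² = 238.8988; population σ = √(238.8988/8) = 5.4646%
Sharpe = (r̄ − rf) / σ = (3.0375 − 0.48) / 5.4646 = 2.5575 / 5.4646 = 0.4680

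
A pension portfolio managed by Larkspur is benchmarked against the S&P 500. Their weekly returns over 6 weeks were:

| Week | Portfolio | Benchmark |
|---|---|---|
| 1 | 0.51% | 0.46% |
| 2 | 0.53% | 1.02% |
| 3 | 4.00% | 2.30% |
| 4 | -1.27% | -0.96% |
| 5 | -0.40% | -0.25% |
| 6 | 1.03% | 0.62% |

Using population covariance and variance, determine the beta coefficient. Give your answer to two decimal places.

1.54

r̄p = 0.7333%,  r̄m = 0.5317%
Cov = Σ(rp − r̄p)(rm − r̄m) / 6 = 1.5989
Var(rm) = Σ(rm − r̄m)² / 6 = 1.0357
β = Cov / Var = 1.5989 / 1.0357 = 1.5438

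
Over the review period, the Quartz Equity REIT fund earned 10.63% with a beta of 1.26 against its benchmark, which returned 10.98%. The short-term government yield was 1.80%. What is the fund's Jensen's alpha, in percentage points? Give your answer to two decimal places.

-2.74

CAPM expected return = Rf + β(Rm − Rf) = 1.80% + 1.26 × (10.98% − 1.80%) = 1.8 + 1.26 × 9.18 = 13.3668%
Jensen's α = Rp − E[R] = 10.63% − 13.3668% = -2.7368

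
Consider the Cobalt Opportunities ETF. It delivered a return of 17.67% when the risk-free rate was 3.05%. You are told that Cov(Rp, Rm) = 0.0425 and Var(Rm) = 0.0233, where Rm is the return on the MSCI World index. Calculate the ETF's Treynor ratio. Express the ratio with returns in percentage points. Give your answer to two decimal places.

β = Cov / Var = 0.0425 / 0.0233 = 1.8240
Treynor = (Rp − Rf) / β = (17.67% − 3.05%) / 1.8240 = 14.62 / 1.8240 = 8.0154

8.02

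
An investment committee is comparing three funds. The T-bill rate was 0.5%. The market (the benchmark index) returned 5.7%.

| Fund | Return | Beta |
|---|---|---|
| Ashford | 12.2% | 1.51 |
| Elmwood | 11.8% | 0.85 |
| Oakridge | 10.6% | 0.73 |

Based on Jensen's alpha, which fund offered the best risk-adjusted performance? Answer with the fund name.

Elmwood

Ashford: α = 12.2% − [0.5% + 1.51 × (5.7% − 0.5%)] = 3.848
Elmwood: α = 11.8% − [0.5% + 0.85 × (5.7% − 0.5%)] = 6.880
Oakridge: α = 10.6% − [0.5% + 0.73 × (5.7% − 0.5%)] = 6.304
Highest: Elmwood (6.880).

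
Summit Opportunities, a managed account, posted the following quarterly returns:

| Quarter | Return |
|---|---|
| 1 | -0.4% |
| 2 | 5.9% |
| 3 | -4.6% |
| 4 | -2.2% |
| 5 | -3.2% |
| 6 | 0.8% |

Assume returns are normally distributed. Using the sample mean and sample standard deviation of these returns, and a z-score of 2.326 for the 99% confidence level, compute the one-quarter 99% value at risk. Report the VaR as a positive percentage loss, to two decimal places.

r̄ = (-0.4 + 5.9 − 4.6 − 2.2 − 3.2 + 0.8) / 6 = -3.70 / 6 = -0.6167%
Σ(r − r̄)² = 69.5683; sample σ = √(69.5683/5) = 3.7301%
VaR = −(r̄ − z·σ) = −(-0.6167 − 2.326 × 3.7301) = −(-9.2929) = 9.2929%

9.29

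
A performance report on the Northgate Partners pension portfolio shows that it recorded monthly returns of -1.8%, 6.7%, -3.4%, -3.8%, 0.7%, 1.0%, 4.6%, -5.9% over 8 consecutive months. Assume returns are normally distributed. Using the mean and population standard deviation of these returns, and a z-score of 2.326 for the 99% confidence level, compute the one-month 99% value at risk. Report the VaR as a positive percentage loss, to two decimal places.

9.65

Mean return r̄ = -1.90 / 8 = -0.2375%
Σ(r − r̄)² = (-1.8 − (-0.2375))² + (6.7 − (-0.2375))² + (-3.4 − (-0.2375))² + … = 131.1388
σ = √[131.1388 / 8] = 4.0487%
VaR = −(r̄ − z·σ) = −(-0.2375 − 2.326 × 4.0487) = −(-9.6548) = 9.6548%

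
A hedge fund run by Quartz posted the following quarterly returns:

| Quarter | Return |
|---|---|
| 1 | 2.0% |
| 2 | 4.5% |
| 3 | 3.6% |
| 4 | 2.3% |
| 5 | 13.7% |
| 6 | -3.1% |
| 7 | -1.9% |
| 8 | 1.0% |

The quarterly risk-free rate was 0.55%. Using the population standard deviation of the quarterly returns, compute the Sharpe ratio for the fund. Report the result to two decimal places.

Mean return μ = 22.10 / 8 = 2.7625%
Σ(r − μ)² = (2 − 2.7625)² + (4.5 − 2.7625)² + … = 183.3588
population σ = √(183.3588 / 8) = √22.9199 = 4.7875%
Sharpe = (μ − rf) / σ = (2.7625 − 0.55) / 4.7875 = 2.2125 / 4.7875 = 0.4621

0.46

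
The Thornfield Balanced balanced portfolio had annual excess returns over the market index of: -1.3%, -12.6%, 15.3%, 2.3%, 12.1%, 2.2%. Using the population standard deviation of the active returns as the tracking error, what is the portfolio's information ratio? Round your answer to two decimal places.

μ = (-1.3 − 12.6 + 15.3 + 2.3 + 12.1 + 2.2) / 6 = 18.00 / 6 = 3.0000%
Σ(r − μ)² = (-1.3 − 3.0000)² + (-12.6 − 3.0000)² + (15.3 − 3.0000)² + … = 497.0800
σ = √[497.0800 / 6] = 9.1020%
IR = μ / tracking error = 3.0000 / 9.1020 = 0.3296

0.33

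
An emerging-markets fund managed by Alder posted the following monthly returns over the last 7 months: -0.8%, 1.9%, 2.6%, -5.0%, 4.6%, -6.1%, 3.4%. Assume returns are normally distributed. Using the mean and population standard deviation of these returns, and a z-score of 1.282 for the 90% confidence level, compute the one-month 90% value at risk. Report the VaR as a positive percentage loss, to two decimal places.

r̄ = (-0.8 + 1.9 + 2.6 − 5 + 4.6 − 6.1 + 3.4) / 7 = 0.60 / 7 = 0.0857%
Σ(r − r̄)² = (-0.8 − 0.0857)² + (1.9 − 0.0857)² + (2.6 − 0.0857)² + … = 105.8886
σ = √[105.8886 / 7] = 3.8893%
VaR = −(r̄ − z·σ) = −(0.0857 − 1.282 × 3.8893) = −(-4.9004) = 4.9004%

4.90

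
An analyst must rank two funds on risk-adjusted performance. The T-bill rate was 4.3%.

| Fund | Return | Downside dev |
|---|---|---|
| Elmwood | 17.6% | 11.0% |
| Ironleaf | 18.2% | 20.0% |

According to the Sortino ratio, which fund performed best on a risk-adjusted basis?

Elmwood

Elmwood: Sortino ratio = (17.6% − 4.3%) / 11.0% = 1.209
Ironleaf: Sortino ratio = (18.2% − 4.3%) / 20.0% = 0.695
Highest: Elmwood (1.209).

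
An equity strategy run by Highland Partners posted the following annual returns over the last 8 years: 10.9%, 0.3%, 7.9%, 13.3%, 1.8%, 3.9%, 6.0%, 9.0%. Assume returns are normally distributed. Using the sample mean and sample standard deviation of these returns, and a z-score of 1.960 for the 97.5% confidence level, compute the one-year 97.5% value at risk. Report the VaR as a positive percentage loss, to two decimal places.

2.17

Mean return r̄ = 53.10 / 8 = 6.6375%
Sample σ = √[Σ(r − r̄)² / 7] = √[141.1988 / 7] = √20.1713 = 4.4912%
VaR = −(r̄ − z·σ) = −(6.6375 − 1.960 × 4.4912) = −(-2.1653) = 2.1653%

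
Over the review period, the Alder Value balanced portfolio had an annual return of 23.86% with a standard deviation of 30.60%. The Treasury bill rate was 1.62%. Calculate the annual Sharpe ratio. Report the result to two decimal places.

Sharpe = (Rp − Rf) / σp = (23.86% − 1.62%) / 30.60% = 22.24% / 30.60% = 0.7268

0.73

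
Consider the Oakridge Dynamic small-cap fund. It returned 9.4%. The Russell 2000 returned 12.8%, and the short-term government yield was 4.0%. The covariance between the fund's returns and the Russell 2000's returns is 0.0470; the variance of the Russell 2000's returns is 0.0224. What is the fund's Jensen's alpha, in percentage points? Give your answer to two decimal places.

-13.06

β = Cov / Var = 0.0470 / 0.0224 = 2.0982
E[R] = Rf + β(Rm − Rf) = 4.0% + 2.0982 × (12.8% − 4.0%) = 22.4642%
α = Rp − E[R] = 9.4% − 22.4642% = -13.0642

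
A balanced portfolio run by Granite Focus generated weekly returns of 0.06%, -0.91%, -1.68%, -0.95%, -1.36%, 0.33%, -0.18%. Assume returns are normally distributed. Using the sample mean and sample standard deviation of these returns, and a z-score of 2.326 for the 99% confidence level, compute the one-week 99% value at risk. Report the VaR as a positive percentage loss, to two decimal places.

r̄ = (0.06 − 0.91 − 1.68 − 0.95 − 1.36 + 0.33 − 0.18) / 7 = -0.6700%
Sample σ = √[Σ(r − r̄)² / 6] = √[3.4052 / 6] = √0.5675 = 0.7533%
VaR = −(r̄ − z·σ) = −(-0.6700 − 2.326 × 0.7533) = −(-2.4222) = 2.4222%

2.42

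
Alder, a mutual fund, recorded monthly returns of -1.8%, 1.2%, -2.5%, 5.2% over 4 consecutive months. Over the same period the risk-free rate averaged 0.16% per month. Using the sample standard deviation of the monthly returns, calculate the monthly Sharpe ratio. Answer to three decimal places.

0.104

Mean return μ = 2.10 / 4 = 0.5250%
Σ(r − μ)² = (-1.8 − 0.5250)² + (1.2 − 0.5250)² + (-2.5 − 0.5250)² + … = 36.8675
σ = √[36.8675 / 3] = 3.5056%
Sharpe = (μ − rf) / σ = (0.5250 − 0.16) / 3.5056 = 0.3650 / 3.5056 = 0.1041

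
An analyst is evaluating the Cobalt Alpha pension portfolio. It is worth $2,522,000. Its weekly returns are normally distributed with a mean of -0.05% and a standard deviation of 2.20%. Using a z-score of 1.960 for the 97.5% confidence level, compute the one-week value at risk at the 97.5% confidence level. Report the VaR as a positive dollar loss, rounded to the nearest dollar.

$110,010

Return at the 97.5% tail: μ − z·σ = -0.05% − 1.960 × 2.20% = -0.05 − 4.3120 = -4.3620%
VaR = −(-4.3620%) × $2,522,000 = 4.3620% × $2,522,000 = $110,010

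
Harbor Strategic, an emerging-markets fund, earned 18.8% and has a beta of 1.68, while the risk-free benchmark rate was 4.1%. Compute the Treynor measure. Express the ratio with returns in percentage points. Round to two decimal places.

8.75

Treynor = (Rp − Rf) / β = (18.8% − 4.1%) / 1.68 = 14.70 / 1.68 = 8.7500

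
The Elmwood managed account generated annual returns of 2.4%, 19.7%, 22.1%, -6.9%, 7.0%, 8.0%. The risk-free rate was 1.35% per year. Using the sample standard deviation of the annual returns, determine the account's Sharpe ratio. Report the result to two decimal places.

μ = (2.4 + 19.7 + 22.1 − 6.9 + 7 + 8) / 6 = 8.7167%
Σ(r − μ)² = 586.9883; sample σ = √(586.9883/5) = 10.8350%
Sharpe = (μ − rf) / σ = (8.7167 − 1.35) / 10.8350 = 7.3667 / 10.8350 = 0.6799

0.68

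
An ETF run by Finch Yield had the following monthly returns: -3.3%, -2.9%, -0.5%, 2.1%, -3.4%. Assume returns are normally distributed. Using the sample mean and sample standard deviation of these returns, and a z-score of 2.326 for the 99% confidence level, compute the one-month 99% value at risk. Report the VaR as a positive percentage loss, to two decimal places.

7.14

r̄ = (-3.3 − 2.9 − 0.5 + 2.1 − 3.4) / 5 = -8.00 / 5 = -1.6000%
Sample σ = √[Σ(r − r̄)² / 4] = √[22.7200 / 4] = √5.6800 = 2.3833%
VaR = −(r̄ − z·σ) = −(-1.6000 − 2.326 × 2.3833) = −(-7.1436) = 7.1436%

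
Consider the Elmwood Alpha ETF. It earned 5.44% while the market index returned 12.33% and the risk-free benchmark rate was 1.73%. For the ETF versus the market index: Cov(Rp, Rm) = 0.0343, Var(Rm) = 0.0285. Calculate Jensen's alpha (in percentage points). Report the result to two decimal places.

-9.05

β = Cov / Var = 0.0343 / 0.0285 = 1.2035
E[R] = Rf + β(Rm − Rf) = 1.73% + 1.2035 × (12.33% − 1.73%) = 14.4871%
α = Rp − E[R] = 5.44% − 14.4871% = -9.0471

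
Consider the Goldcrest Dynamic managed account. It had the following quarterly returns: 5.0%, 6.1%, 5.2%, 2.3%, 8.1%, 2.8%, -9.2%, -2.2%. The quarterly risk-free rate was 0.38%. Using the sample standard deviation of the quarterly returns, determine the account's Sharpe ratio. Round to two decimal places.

r̄ = (5 + 6.1 + 5.2 + 2.3 + 8.1 + 2.8 − 9.2 − 2.2) / 8 = 18.10 / 8 = 2.2625%
Σ(r − r̄)² = (5 − 2.2625)² + (6.1 − 2.2625)² + (5.2 − 2.2625)² + … = 216.5188
σ = √[216.5188 / 7] = 5.5616%
Sharpe = (r̄ − rf) / σ = (2.2625 − 0.38) / 5.5616 = 1.8825 / 5.5616 = 0.3385

0.34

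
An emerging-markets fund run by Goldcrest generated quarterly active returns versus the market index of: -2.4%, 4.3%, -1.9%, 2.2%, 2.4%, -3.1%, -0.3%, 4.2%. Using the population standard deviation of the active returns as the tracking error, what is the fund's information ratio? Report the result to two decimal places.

0.24

Mean return r̄ = 5.40 / 8 = 0.6750%
Σ(r − r̄)² = (-2.4 − 0.6750)² + (4.3 − 0.6750)² + (-1.9 − 0.6750)² + … = 62.1550
population σ = √(62.1550 / 8) = √7.7694 = 2.7874%
IR = r̄ / tracking error = 0.6750 / 2.7874 = 0.2422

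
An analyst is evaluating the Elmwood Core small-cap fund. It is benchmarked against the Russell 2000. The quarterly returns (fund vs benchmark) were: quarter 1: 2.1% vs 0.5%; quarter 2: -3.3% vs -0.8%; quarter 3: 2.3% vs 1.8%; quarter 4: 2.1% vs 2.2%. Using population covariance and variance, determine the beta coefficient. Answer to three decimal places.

1.711

r̄p = 0.8000%,  r̄m = 0.9250%
Cov = Σ(rp − r̄p)(rm − r̄m) / 4 = 2.3725
Var(rm) = Σ(rm − r̄m)² / 4 = 1.3869
β = Cov / Var = 2.3725 / 1.3869 = 1.7106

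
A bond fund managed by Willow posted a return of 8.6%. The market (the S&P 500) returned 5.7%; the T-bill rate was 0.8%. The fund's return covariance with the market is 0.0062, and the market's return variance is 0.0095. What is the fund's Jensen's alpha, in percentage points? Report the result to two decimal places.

4.60

β = Cov / Var = 0.0062 / 0.0095 = 0.6526
E[R] = Rf + β(Rm − Rf) = 0.8% + 0.6526 × (5.7% − 0.8%) = 3.9977%
α = Rp − E[R] = 8.6% − 3.9977% = 4.6023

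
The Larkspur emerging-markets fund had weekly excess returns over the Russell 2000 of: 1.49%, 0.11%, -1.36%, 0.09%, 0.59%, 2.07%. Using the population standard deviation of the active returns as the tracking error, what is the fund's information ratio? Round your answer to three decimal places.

0.454

Mean return μ = 2.990 / 6 = 0.4983%
Population std dev = √[7.2329 / 6] = 1.0979%
IR = μ / tracking error = 0.4983 / 1.0979 = 0.4539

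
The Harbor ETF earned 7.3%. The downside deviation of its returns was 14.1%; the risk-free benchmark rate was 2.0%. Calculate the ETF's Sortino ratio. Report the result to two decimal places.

0.38

Sortino = (Rp − Rf) / σd = (7.3% − 2.0%) / 14.1% = 5.30% / 14.1% = 0.3759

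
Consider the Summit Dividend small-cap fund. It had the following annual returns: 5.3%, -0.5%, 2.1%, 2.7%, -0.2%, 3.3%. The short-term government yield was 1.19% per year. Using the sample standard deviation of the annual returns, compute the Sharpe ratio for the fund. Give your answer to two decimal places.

μ = (5.3 − 0.5 + 2.1 + 2.7 − 0.2 + 3.3) / 6 = 12.70 / 6 = 2.1167%
Sample std dev = √[24.0883 / 5] = 2.1949%
Sharpe = (μ − rf) / σ = (2.1167 − 1.19) / 2.1949 = 0.9267 / 2.1949 = 0.4222

0.42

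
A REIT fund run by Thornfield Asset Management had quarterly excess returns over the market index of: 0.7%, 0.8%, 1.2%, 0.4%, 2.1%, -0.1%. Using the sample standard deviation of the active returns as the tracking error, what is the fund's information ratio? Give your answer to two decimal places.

r̄ = (0.7 + 0.8 + 1.2 + 0.4 + 2.1 − 0.1) / 6 = 0.8500%
Sample σ = √[Σ(r − r̄)² / 5] = √[2.8150 / 5] = √0.5630 = 0.7503%
IR = r̄ / tracking error = 0.8500 / 0.7503 = 1.1329

1.13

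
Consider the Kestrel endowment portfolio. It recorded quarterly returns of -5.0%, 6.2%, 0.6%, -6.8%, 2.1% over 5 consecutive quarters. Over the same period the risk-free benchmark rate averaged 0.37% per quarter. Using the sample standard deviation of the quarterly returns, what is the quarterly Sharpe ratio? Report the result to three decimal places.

-0.179

μ = (-5 + 6.2 + 0.6 − 6.8 + 2.1) / 5 = -0.5800%
Σ(r − μ)² = (-5 − (-0.5800))² + (6.2 − (-0.5800))² + (0.6 − (-0.5800))² + … = 112.7680
σ = √[112.7680 / 4] = 5.3096%
Sharpe = (μ − rf) / σ = (-0.5800 − 0.37) / 5.3096 = -0.9500 / 5.3096 = -0.1789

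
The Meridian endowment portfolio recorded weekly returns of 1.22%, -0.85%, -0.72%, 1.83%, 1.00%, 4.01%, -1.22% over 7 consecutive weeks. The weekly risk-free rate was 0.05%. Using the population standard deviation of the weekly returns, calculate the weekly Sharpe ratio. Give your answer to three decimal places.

μ = (1.22 − 0.85 − 0.72 + 1.83 + 1 + 4.01 − 1.22) / 7 = 0.7529%
Σ(r − μ)² = (1.22 − 0.7529)² + (-0.85 − 0.7529)² + (-0.72 − 0.7529)² + … = 20.6791
population σ = √(20.6791 / 7) = √2.9542 = 1.7188%
Sharpe = (μ − rf) / σ = (0.7529 − 0.05) / 1.7188 = 0.7029 / 1.7188 = 0.4089

0.409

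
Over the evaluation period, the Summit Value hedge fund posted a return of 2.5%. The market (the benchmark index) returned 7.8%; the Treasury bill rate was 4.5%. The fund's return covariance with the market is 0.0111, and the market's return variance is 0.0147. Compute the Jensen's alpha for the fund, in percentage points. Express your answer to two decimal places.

-4.49

β = Cov / Var = 0.0111 / 0.0147 = 0.7551
E[R] = Rf + β(Rm − Rf) = 4.5% + 0.7551 × (7.8% − 4.5%) = 6.9918%
α = Rp − E[R] = 2.5% − 6.9918% = -4.4918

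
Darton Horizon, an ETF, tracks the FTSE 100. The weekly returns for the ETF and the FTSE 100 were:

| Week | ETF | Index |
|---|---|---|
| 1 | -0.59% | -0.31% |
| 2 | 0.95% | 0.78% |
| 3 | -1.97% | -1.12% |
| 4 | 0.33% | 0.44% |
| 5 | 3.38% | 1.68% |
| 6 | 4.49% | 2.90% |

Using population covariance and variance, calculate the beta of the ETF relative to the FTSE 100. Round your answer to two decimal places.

1.68

r̄p = 1.0983%,  r̄m = 0.7283%
Cov = Σ(rp − r̄p)(rm − r̄m) / 6 = 2.8625
Var(rm) = Σ(rm − r̄m)² / 6 = 1.7003
β = Cov / Var = 2.8625 / 1.7003 = 1.6835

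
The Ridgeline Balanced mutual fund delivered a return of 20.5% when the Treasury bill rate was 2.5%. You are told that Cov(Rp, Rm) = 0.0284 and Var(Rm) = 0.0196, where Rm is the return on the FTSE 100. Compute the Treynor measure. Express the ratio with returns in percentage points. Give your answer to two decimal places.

β = Cov / Var = 0.0284 / 0.0196 = 1.4490
Treynor = (Rp − Rf) / β = (20.5% − 2.5%) / 1.4490 = 18.00 / 1.4490 = 12.4224

12.42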